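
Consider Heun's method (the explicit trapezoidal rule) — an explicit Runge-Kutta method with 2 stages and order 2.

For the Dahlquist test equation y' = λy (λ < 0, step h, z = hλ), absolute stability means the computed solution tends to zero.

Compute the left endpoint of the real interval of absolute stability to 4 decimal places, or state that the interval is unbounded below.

z* = -2.0000.

Test eqn y'=λy, z=hλ:
  order 2, 2-stage ⇒ R(z)=1+z+z^2/2
  (e.g. R(-0.42)=0.66820, |R|=0.66820)

Find x<0 with |R(x)|<1.
x=-0.42: |R|=0.6682
|R(-2.26)|=1.2938 |R(-2.06)|=1.0618 |R(-0.59)|=0.5840
Bisect:
  x_lo=-2.8986 |R|=2.3023  x_hi=-0.3305 |R|=0.7241
  mid=-1.61456 |R|=0.68884 →hi
  mid=-2.25657 |R|=1.28949 →lo
  mid=-1.93557 |R|=0.93764 →hi
  mid=-2.09607 |R|=1.10068 →lo
  mid=-2.01582 |R|=1.01594 →lo
  mid=-1.97569 |R|=0.97599 →hi
  mid=-1.99575 |R|=0.99576 →hi
  mid=-2.00579 |R|=1.00580 →lo
  ...
  [-2.00014,-1.99999] ⇒ x*=-2.0000
Stable set (-2.0000, 0).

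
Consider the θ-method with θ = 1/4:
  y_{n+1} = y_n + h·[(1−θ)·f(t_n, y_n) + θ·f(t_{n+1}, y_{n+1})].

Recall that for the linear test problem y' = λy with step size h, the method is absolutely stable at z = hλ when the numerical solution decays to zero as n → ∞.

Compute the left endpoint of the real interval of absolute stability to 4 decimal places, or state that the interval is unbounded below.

z* = -4.0000.

On y'=λy, z=hλ:
  y_{n+1} = y_n + z·[3/4·y_n + 1/4·y_{n+1}] ⇒ (1 − 1/4z)y_{n+1} = (1 + 3/4z)y_n
  Hence R(z) = (1 + 3/4z)/(1 − 1/4z).

Find x<0 with |R(x)|<1.
x=-1.5: |R|=0.0909
R=−1: 1+3/4x = −1+1/4x ⇒ -1/2x=2 ⇒ x=2/(-1/2)=-4.0000
Confirm numerically:
  x=-3.431: |R|=0.84686 <1
  x=-2.456: |R|=0.52169 <1
  x=-2.266: |R|=0.44654 <1
  x=-1.618: |R|=0.15201 <1
  x=-4.343: |R|=1.08222 >1
  x=-4.144: |R|=1.03536 >1
  x=-4.104: |R|=1.02567 >1
So |R|<1 on (-4.0000, 0).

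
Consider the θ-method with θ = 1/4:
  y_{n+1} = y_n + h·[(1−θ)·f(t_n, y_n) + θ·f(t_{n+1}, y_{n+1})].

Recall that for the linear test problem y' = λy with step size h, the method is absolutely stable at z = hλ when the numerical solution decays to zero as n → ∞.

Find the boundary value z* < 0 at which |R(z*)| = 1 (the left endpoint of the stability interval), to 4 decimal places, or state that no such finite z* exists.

Test eqn y'=λy, z=hλ:
  y_{n+1} = y_n + z·[3/4·y_n + 1/4·y_{n+1}] ⇒ (1 − 1/4z)y_{n+1} = (1 + 3/4z)y_n
  ⇒ R(z) = (1 + 3/4z)/(1 − 1/4z).

Need |R(x)|<1, x<0.
x=-1.07: |R|=0.1558
R=−1: 1+3/4x = −1+1/4x ⇒ -1/2x=2 ⇒ x=2/(-1/2)=-4.0000
Confirm numerically:
  x=-3.579: |R|=0.88890 <1
  x=-2.759: |R|=0.63279 <1
  x=-2.143: |R|=0.39541 <1
  x=-4.434: |R|=1.10292 >1
  x=-4.325: |R|=1.07808 >1
So |R|<1 on (-4.0000, 0).

left endpoint -4.0000.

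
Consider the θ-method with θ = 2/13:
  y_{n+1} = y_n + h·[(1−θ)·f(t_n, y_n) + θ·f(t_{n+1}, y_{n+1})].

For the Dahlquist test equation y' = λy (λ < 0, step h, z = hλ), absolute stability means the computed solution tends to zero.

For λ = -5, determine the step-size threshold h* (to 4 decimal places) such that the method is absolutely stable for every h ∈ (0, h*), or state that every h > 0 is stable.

With y'=λy (z=hλ):
  y_{n+1} = y_n + z·[11/13·y_n + 2/13·y_{n+1}] ⇒ (1 − 2/13z)y_{n+1} = (1 + 11/13z)y_n
  Hence R(z) = (1 + 11/13z)/(1 − 2/13z).

Solve |R(x)|<1 on ℝ⁻.
x=-0.77: |R|=0.3116
R=−1: 1+11/13x = −1+2/13x ⇒ -9/13x=2 ⇒ x=2/(-9/13)=-2.8889
Confirm numerically:
  x=-2.418: |R|=0.76239 <1
  x=-2.138: |R|=0.60882 <1
  x=-1.702: |R|=0.34882 <1
  x=-1.288: |R|=0.07499 <1
  x=-3.251: |R|=1.16711 >1
  x=-3.166: |R|=1.12901 >1
So |R|<1 on (-2.8889, 0).

(-2.8889,0); λ=-5 ⇒ h* = (26/9)/5 = 0.5778.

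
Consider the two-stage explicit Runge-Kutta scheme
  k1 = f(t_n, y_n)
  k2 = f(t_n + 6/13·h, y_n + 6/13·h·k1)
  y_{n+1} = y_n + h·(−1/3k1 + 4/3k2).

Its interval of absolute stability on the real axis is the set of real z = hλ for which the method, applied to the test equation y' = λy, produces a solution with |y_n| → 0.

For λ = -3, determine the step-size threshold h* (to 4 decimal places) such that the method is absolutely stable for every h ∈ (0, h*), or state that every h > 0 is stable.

Set f=λy, z=hλ:
  k1=λy_n ⇒ h·k1=z·y_n;  k2=λ(1+6/13z)y_n ⇒ h·k2=z(1+6/13z)y_n
  y_{n+1}/y_n = 1 − 1/3z + 4/3z(1+6/13z) = 1 + z + 8/13z²
  Hence R(z) = 1 + z + 8/13z².

Solve |R(x)|<1 on ℝ⁻.
x=-1.35: |R|=0.7715
R=1: x+8/13x²=0 ⇒ x=−13/8=-1.6250; min R=1−1/(4·8/13)=0.5938>−1
Confirm numerically:
  x=-1.496: |R|=0.88124 <1
  x=-1.282: |R|=0.72940 <1
  x=-0.731: |R|=0.59784 <1
  x=-2.048: |R|=1.53311 >1
  x=-1.743: |R|=1.12657 >1
Stable set (-1.6250, 0).

(-1.6250,0); λ=-3 ⇒ h* = (13/8)/3 = 0.5417.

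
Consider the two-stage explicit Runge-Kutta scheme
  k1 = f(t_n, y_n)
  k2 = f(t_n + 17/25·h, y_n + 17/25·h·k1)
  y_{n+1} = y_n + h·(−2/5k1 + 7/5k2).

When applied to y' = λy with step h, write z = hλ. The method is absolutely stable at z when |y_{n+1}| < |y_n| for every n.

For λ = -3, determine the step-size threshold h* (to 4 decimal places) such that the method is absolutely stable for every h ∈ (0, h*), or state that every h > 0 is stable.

Set f=λy, z=hλ:
  k1=λy_n ⇒ h·k1=z·y_n;  k2=λ(1+17/25z)y_n ⇒ h·k2=z(1+17/25z)y_n
  y_{n+1}/y_n = 1 − 2/5z + 7/5z(1+17/25z) = 1 + z + 119/125z²
  so R(z) = 1 + z + 119/125z².

Solve |R(x)|<1 on ℝ⁻.
x=-1.44: |R|=1.5341
R=1: x+119/125x²=0 ⇒ x=−125/119=-1.0504; min R=1−1/(4·119/125)=0.7374>−1
Confirm numerically:
  x=-1.007: |R|=0.95837 <1
  x=-0.894: |R|=0.86687 <1
  x=-0.645: |R|=0.75106 <1
  x=-1.398: |R|=1.46259 >1
  x=-1.386: |R|=1.44279 >1
Stable set (-1.0504, 0).

(-1.0504,0); λ=-3 ⇒ h* = (125/119)/3 = 0.3501.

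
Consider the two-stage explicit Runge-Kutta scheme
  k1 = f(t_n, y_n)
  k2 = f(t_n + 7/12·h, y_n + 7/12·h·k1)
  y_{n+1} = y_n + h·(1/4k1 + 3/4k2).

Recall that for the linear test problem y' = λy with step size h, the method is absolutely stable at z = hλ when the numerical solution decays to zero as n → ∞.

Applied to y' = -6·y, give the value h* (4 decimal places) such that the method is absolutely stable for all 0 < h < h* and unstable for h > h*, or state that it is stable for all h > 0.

Test eqn y'=λy, z=hλ:
  k1=λy_n ⇒ h·k1=z·y_n;  k2=λ(1+7/12z)y_n ⇒ h·k2=z(1+7/12z)y_n
  y_{n+1}/y_n = 1 + 1/4z + 3/4z(1+7/12z) = 1 + z + 7/16z²
  R(z) = 1 + z + 7/16z².

Solve |R(x)|<1 on ℝ⁻.
x=-0.77: |R|=0.4894
R=1: x+7/16x²=0 ⇒ x=−16/7=-2.2857; min R=1−1/(4·7/16)=0.4286>−1
Confirm numerically:
  x=-2.100: |R|=0.82938 <1
  x=-1.906: |R|=0.68337 <1
  x=-1.686: |R|=0.55764 <1
  x=-2.589: |R|=1.34353 >1
  x=-2.340: |R|=1.05557 >1
Stable set (-2.2857, 0).

(-2.2857,0); λ=-6 ⇒ h* = (16/7)/6 = 0.3810.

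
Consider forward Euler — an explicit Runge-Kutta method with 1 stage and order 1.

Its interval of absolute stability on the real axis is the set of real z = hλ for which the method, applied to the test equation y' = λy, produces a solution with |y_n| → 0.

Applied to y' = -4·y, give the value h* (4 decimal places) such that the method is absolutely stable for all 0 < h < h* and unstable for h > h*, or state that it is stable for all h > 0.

On y'=λy, z=hλ:
  order 1, 1-stage ⇒ R(z)=1+z
  (e.g. R(-1.7)=-0.70000, |R|=0.70000)

Boundary: |R(x)|=1, x<0.
x=-1.7: |R|=0.7000
|R(-1.3)|=0.3000 |R(-1.24)|=0.2400 |R(-0.78)|=0.2200
Bisect:
  x_lo=-2.5864 |R|=1.5864  x_hi=-0.3708 |R|=0.6292
  mid=-1.47859 |R|=0.47859 →hi
  mid=-2.03250 |R|=1.03250 →lo
  mid=-1.75554 |R|=0.75554 →hi
  mid=-1.89402 |R|=0.89402 →hi
  mid=-1.96326 |R|=0.96326 →hi
  mid=-1.99788 |R|=0.99788 →hi
  mid=-2.01519 |R|=1.01519 →lo
  mid=-2.00653 |R|=1.00653 →lo
  mid=-2.00220 |R|=1.00220 →lo
  mid=-2.00004 |R|=1.00004 →lo
  ...
  [-2.00004,-1.99991] ⇒ x*=-2.0000
Interval (-2.0000, 0).

(-2.0000,0); λ=-4 ⇒ h* = 0.5000.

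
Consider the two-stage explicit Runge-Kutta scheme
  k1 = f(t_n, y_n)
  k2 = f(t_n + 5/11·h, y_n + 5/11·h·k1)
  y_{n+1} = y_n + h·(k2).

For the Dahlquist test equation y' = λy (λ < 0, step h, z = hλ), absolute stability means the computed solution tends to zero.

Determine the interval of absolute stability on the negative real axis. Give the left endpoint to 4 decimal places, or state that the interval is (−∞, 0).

(-2.2000, 0).

Test eqn y'=λy, z=hλ:
  k1=λy_n ⇒ h·k1=z·y_n;  k2=λ(1+5/11z)y_n ⇒ h·k2=z(1+5/11z)y_n
  y_{n+1}/y_n = 1 + z(1+5/11z) = 1 + z + 5/11z²
  R(z) = 1 + z + 5/11z².

Find x<0 with |R(x)|<1.
x=-0.94: |R|=0.4616
R=1: x+5/11x²=0 ⇒ x=−11/5=-2.2000; min R=1−1/(4·5/11)=0.4500>−1
Confirm numerically:
  x=-1.998: |R|=0.81655 <1
  x=-1.810: |R|=0.67914 <1
  x=-1.483: |R|=0.51668 <1
  x=-2.775: |R|=1.72528 >1
  x=-2.431: |R|=1.25526 >1
Stable set (-2.2000, 0).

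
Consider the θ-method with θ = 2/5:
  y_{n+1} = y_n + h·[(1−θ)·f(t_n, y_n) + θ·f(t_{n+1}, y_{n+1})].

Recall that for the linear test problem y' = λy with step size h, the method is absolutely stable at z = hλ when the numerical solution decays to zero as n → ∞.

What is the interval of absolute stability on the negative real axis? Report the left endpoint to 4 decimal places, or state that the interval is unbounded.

(-10.0000, 0).

On y'=λy, z=hλ:
  y_{n+1} = y_n + z·[3/5·y_n + 2/5·y_{n+1}] ⇒ (1 − 2/5z)y_{n+1} = (1 + 3/5z)y_n
  R(z) = (1 + 3/5z)/(1 − 2/5z).

Solve |R(x)|<1 on ℝ⁻.
x=-0.67: |R|=0.4716
R=−1: 1+3/5x = −1+2/5x ⇒ -1/5x=2 ⇒ x=2/(-1/5)=-10.0000
Confirm numerically:
  x=-9.018: |R|=0.95737 <1
  x=-7.427: |R|=0.87040 <1
  x=-5.110: |R|=0.67871 <1
  x=-10.359: |R|=1.01396 >1
  x=-10.222: |R|=1.00873 >1
Interval (-10.0000, 0).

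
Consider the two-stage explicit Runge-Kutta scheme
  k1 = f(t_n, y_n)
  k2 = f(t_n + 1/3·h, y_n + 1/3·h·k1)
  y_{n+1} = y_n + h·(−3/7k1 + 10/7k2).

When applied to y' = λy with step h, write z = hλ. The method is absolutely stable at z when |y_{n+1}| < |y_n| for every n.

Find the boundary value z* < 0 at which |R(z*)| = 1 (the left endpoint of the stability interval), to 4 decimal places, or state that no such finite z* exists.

With y'=λy (z=hλ):
  k1=λy_n ⇒ h·k1=z·y_n;  k2=λ(1+1/3z)y_n ⇒ h·k2=z(1+1/3z)y_n
  y_{n+1}/y_n = 1 − 3/7z + 10/7z(1+1/3z) = 1 + z + 10/21z²
  so R(z) = 1 + z + 10/21z².

Need |R(x)|<1, x<0.
x=-1.05: |R|=0.4750
R=1: x+10/21x²=0 ⇒ x=−21/10=-2.1000; min R=1−1/(4·10/21)=0.4750>−1
Confirm numerically:
  x=-2.046: |R|=0.94739 <1
  x=-2.003: |R|=0.90748 <1
  x=-1.469: |R|=0.55860 <1
  x=-1.189: |R|=0.48420 <1
  x=-2.572: |R|=1.57809 >1
  x=-2.157: |R|=1.05855 >1
  x=-2.151: |R|=1.05224 >1
So |R|<1 on (-2.1000, 0).

left endpoint -2.1000.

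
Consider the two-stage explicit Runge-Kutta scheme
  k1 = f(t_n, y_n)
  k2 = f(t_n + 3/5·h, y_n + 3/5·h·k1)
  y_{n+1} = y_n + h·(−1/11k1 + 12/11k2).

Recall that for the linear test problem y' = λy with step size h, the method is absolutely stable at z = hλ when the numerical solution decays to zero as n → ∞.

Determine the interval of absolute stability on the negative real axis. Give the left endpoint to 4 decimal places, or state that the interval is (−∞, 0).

(-1.5278, 0).

With y'=λy (z=hλ):
  k1=λy_n ⇒ h·k1=z·y_n;  k2=λ(1+3/5z)y_n ⇒ h·k2=z(1+3/5z)y_n
  y_{n+1}/y_n = 1 − 1/11z + 12/11z(1+3/5z) = 1 + z + 36/55z²
  so R(z) = 1 + z + 36/55z².

Boundary: |R(x)|=1, x<0.
x=-0.73: |R|=0.6188
R=1: x+36/55x²=0 ⇒ x=−55/36=-1.5278; min R=1−1/(4·36/55)=0.6181>−1
Confirm numerically:
  x=-1.502: |R|=0.97466 <1
  x=-1.202: |R|=0.74369 <1
  x=-0.664: |R|=0.62459 <1
  x=-0.618: |R|=0.63199 <1
  x=-1.870: |R|=1.41888 >1
  x=-1.867: |R|=1.41454 >1
  x=-1.560: |R|=1.03290 >1
Interval (-1.5278, 0).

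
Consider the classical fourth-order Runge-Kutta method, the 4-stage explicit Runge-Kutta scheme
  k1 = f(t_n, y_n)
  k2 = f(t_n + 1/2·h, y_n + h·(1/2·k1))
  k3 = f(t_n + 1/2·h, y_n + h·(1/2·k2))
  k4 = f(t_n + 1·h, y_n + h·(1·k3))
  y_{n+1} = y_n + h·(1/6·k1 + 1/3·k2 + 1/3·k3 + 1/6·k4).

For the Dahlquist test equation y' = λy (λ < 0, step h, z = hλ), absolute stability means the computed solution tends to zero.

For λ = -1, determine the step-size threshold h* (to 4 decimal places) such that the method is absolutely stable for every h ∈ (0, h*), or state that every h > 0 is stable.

Set f=λy, z=hλ:
  order 4, 4-stage ⇒ R(z)=1+z+z^2/2+z^3/6+z^4/24
  (e.g. R(-1.77)=0.28121, |R|=0.28121)

Solve |R(x)|<1 on ℝ⁻.
x=-1.77: |R|=0.2812
|R(-2.94)|=1.2594 |R(-2.09)|=0.3675 |R(-1.03)|=0.3652
Bisect:
  x_lo=-3.2599 |R|=1.9852  x_hi=-0.3519 |R|=0.7034
  mid=-1.80589 |R|=0.28631 →hi
  mid=-2.53288 |R|=0.68152 →hi
  mid=-2.89638 |R|=1.18081 →lo
  mid=-2.71463 |R|=0.89858 →hi
  mid=-2.80550 |R|=1.03090 →lo
  mid=-2.76007 |R|=0.96263 →hi
  mid=-2.78279 |R|=0.99622 →hi
  mid=-2.79414 |R|=1.01343 →lo
  ...
  [-2.78545,-2.78527] ⇒ x*=-2.7853
Stable set (-2.7853, 0).

(-2.7853,0); λ=-1 ⇒ h* = 2.7853.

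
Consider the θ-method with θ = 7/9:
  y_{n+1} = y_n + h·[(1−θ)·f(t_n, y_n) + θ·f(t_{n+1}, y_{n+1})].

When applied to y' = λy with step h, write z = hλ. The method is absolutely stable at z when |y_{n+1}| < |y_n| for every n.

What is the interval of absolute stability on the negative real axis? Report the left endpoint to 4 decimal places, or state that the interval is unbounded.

unbounded; (−∞, 0).

Test eqn y'=λy, z=hλ:
  y_{n+1} = y_n + z·[2/9·y_n + 7/9·y_{n+1}] ⇒ (1 − 7/9z)y_{n+1} = (1 + 2/9z)y_n
  R(z) = (1 + 2/9z)/(1 − 7/9z).

Solve |R(x)|<1 on ℝ⁻.
x=-0.5: |R|=0.6400
x=-2: |R|=0.2174
x=-10: |R|=0.1392
x=-100: |R|=0.2694
θ=7/9≥1/2 ⇒ |1+2/9x|<|1−7/9x| ∀x<0 ⇒ unbounded interval.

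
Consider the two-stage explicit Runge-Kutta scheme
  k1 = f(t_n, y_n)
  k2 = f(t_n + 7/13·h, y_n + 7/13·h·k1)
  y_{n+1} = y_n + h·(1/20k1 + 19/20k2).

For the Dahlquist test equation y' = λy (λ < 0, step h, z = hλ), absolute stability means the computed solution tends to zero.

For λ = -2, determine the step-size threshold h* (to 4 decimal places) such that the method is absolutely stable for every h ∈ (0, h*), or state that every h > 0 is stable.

(-1.9549,0); λ=-2 ⇒ h* = (260/133)/2 = 0.9774.

Test eqn y'=λy, z=hλ:
  k1=λy_n ⇒ h·k1=z·y_n;  k2=λ(1+7/13z)y_n ⇒ h·k2=z(1+7/13z)y_n
  y_{n+1}/y_n = 1 + 1/20z + 19/20z(1+7/13z) = 1 + z + 133/260z²
  ⇒ R(z) = 1 + z + 133/260z².

Boundary: |R(x)|=1, x<0.
x=-1.16: |R|=0.5283
R=1: x+133/260x²=0 ⇒ x=−260/133=-1.9549; min R=1−1/(4·133/260)=0.5113>−1
Confirm numerically:
  x=-1.854: |R|=0.90432 <1
  x=-1.841: |R|=0.89275 <1
  x=-1.798: |R|=0.85570 <1
  x=-1.371: |R|=0.59051 <1
  x=-2.543: |R|=1.76504 >1
  x=-2.341: |R|=1.46237 >1
  x=-2.318: |R|=1.43056 >1
Interval (-1.9549, 0).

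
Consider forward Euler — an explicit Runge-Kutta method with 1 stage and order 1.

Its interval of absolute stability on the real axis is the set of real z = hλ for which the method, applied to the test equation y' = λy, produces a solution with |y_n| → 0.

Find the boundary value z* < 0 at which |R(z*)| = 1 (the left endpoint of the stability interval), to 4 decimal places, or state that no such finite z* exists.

Test eqn y'=λy, z=hλ:
  order 1, 1-stage ⇒ R(z)=1+z
  (e.g. R(-0.53)=0.47000, |R|=0.47000)

Solve |R(x)|<1 on ℝ⁻.
x=-0.53: |R|=0.4700
|R(-2.17)|=1.1700 |R(-2.13)|=1.1300 |R(-1.21)|=0.2100
Bisect:
  x_lo=-2.6209 |R|=1.6209  x_hi=-0.0644 |R|=0.9356
  mid=-1.34270 |R|=0.34270 →hi
  mid=-1.98182 |R|=0.98182 →hi
  mid=-2.30139 |R|=1.30139 →lo
  mid=-2.14160 |R|=1.14160 →lo
  mid=-2.06171 |R|=1.06171 →lo
  mid=-2.02177 |R|=1.02177 →lo
  mid=-2.00179 |R|=1.00179 →lo
  mid=-1.99181 |R|=0.99181 →hi
  ...
  [-2.00008,-1.99992] ⇒ x*=-2.0000
Stable set (-2.0000, 0).

z* = -2.0000.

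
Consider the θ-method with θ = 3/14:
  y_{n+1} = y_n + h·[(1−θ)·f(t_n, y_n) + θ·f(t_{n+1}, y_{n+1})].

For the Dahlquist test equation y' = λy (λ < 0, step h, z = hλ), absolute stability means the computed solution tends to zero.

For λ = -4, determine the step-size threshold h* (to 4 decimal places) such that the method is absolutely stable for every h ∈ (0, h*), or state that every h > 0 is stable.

Set f=λy, z=hλ:
  y_{n+1} = y_n + z·[11/14·y_n + 3/14·y_{n+1}] ⇒ (1 − 3/14z)y_{n+1} = (1 + 11/14z)y_n
  Hence R(z) = (1 + 11/14z)/(1 − 3/14z).

Need |R(x)|<1, x<0.
x=-1.37: |R|=0.0591
R=−1: 1+11/14x = −1+3/14x ⇒ -4/7x=2 ⇒ x=2/(-4/7)=-3.5000
Confirm numerically:
  x=-2.458: |R|=0.60999 <1
  x=-1.920: |R|=0.36032 <1
  x=-1.917: |R|=0.35882 <1
  x=-3.989: |R|=1.15065 >1
  x=-3.557: |R|=1.01848 >1
Stable set (-3.5000, 0).

(-3.5000,0); λ=-4 ⇒ h* = (7/2)/4 = 0.8750.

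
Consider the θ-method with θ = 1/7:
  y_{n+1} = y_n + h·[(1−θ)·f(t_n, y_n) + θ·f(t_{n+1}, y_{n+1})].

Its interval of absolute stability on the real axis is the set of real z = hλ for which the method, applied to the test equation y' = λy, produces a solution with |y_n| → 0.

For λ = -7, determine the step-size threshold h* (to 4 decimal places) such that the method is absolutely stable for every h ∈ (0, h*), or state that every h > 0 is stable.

(-2.8000,0); λ=-7 ⇒ h* = (14/5)/7 = 0.4000.

Set f=λy, z=hλ:
  y_{n+1} = y_n + z·[6/7·y_n + 1/7·y_{n+1}] ⇒ (1 − 1/7z)y_{n+1} = (1 + 6/7z)y_n
  ⇒ R(z) = (1 + 6/7z)/(1 − 1/7z).

Need |R(x)|<1, x<0.
x=-0.82: |R|=0.2660
R=−1: 1+6/7x = −1+1/7x ⇒ -5/7x=2 ⇒ x=2/(-5/7)=-2.8000
Confirm numerically:
  x=-2.314: |R|=0.73910 <1
  x=-2.016: |R|=0.56522 <1
  x=-1.882: |R|=0.48322 <1
  x=-1.545: |R|=0.26565 <1
  x=-3.080: |R|=1.13889 >1
  x=-2.856: |R|=1.02841 >1
So |R|<1 on (-2.8000, 0).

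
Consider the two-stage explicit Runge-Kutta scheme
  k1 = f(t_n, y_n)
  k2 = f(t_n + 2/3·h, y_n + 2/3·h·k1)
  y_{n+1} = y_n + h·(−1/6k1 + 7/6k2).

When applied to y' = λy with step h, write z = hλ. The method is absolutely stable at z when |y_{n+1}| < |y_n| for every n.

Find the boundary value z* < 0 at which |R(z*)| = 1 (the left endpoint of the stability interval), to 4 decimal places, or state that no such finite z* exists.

On y'=λy, z=hλ:
  k1=λy_n ⇒ h·k1=z·y_n;  k2=λ(1+2/3z)y_n ⇒ h·k2=z(1+2/3z)y_n
  y_{n+1}/y_n = 1 − 1/6z + 7/6z(1+2/3z) = 1 + z + 7/9z²
  R(z) = 1 + z + 7/9z².

Boundary: |R(x)|=1, x<0.
x=-1.46: |R|=1.1979
R=1: x+7/9x²=0 ⇒ x=−9/7=-1.2857; min R=1−1/(4·7/9)=0.6786>−1
Confirm numerically:
  x=-1.215: |R|=0.93318 <1
  x=-0.933: |R|=0.74405 <1
  x=-0.772: |R|=0.69154 <1
  x=-0.769: |R|=0.69095 <1
  x=-1.791: |R|=1.70386 >1
  x=-1.534: |R|=1.29623 >1
Stable set (-1.2857, 0).

z* = -1.2857.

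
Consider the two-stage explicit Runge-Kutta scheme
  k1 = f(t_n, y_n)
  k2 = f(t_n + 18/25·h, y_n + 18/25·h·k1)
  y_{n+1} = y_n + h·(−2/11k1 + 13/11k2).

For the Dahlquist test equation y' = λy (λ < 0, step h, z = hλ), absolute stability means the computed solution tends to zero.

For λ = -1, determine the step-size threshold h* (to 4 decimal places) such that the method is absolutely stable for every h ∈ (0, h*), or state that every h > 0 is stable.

Set f=λy, z=hλ:
  k1=λy_n ⇒ h·k1=z·y_n;  k2=λ(1+18/25z)y_n ⇒ h·k2=z(1+18/25z)y_n
  y_{n+1}/y_n = 1 − 2/11z + 13/11z(1+18/25z) = 1 + z + 234/275z²
  R(z) = 1 + z + 234/275z².

Need |R(x)|<1, x<0.
x=-1.17: |R|=0.9948
R=1: x+234/275x²=0 ⇒ x=−275/234=-1.1752; min R=1−1/(4·234/275)=0.7062>−1
Confirm numerically:
  x=-1.066: |R|=0.90094 <1
  x=-0.622: |R|=0.70720 <1
  x=-0.568: |R|=0.70652 <1
  x=-0.484: |R|=0.71533 <1
  x=-1.740: |R|=1.83621 >1
  x=-1.398: |R|=1.26502 >1
Interval (-1.1752, 0).

(-1.1752,0); λ=-1 ⇒ h* = (275/234)/1 = 1.1752.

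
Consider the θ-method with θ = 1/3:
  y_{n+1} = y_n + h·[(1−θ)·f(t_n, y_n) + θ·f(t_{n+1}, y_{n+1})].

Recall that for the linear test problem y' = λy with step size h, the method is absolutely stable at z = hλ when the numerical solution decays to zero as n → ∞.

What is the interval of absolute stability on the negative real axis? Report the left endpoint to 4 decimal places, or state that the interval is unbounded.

Test eqn y'=λy, z=hλ:
  y_{n+1} = y_n + z·[2/3·y_n + 1/3·y_{n+1}] ⇒ (1 − 1/3z)y_{n+1} = (1 + 2/3z)y_n
  R(z) = (1 + 2/3z)/(1 − 1/3z).

Need |R(x)|<1, x<0.
x=-0.93: |R|=0.2901
R=−1: 1+2/3x = −1+1/3x ⇒ -1/3x=2 ⇒ x=2/(-1/3)=-6.0000
Confirm numerically:
  x=-5.256: |R|=0.90988 <1
  x=-5.116: |R|=0.89108 <1
  x=-4.463: |R|=0.79405 <1
  x=-4.207: |R|=0.75121 <1
  x=-6.428: |R|=1.04540 >1
  x=-6.405: |R|=1.04306 >1
Interval (-6.0000, 0).

(-6.0000, 0).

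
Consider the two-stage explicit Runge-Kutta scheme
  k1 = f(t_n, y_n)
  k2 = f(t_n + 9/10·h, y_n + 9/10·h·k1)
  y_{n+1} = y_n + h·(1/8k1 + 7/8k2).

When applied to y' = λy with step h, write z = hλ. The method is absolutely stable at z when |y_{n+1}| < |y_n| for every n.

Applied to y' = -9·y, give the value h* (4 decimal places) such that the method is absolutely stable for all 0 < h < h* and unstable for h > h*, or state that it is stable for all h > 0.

(-1.2698,0); λ=-9 ⇒ h* = (80/63)/9 = 0.1411.

With y'=λy (z=hλ):
  k1=λy_n ⇒ h·k1=z·y_n;  k2=λ(1+9/10z)y_n ⇒ h·k2=z(1+9/10z)y_n
  y_{n+1}/y_n = 1 + 1/8z + 7/8z(1+9/10z) = 1 + z + 63/80z²
  ⇒ R(z) = 1 + z + 63/80z².

Boundary: |R(x)|=1, x<0.
x=-0.41: |R|=0.7224
R=1: x+63/80x²=0 ⇒ x=−80/63=-1.2698; min R=1−1/(4·63/80)=0.6825>−1
Confirm numerically:
  x=-0.904: |R|=0.73956 <1
  x=-0.827: |R|=0.71159 <1
  x=-0.826: |R|=0.71129 <1
  x=-1.783: |R|=1.72053 >1
  x=-1.454: |R|=1.21087 >1
Interval (-1.2698, 0).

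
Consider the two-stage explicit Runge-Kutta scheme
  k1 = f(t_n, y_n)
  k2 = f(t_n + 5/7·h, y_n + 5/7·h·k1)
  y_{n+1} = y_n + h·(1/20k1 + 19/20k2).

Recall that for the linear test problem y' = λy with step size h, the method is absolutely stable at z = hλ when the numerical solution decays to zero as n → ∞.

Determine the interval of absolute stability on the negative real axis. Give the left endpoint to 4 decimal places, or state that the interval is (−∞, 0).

z∈(-1.4737,0).

Test eqn y'=λy, z=hλ:
  k1=λy_n ⇒ h·k1=z·y_n;  k2=λ(1+5/7z)y_n ⇒ h·k2=z(1+5/7z)y_n
  y_{n+1}/y_n = 1 + 1/20z + 19/20z(1+5/7z) = 1 + z + 19/28z²
  R(z) = 1 + z + 19/28z².

Need |R(x)|<1, x<0.
x=-1.15: |R|=0.7474
R=1: x+19/28x²=0 ⇒ x=−28/19=-1.4737; min R=1−1/(4·19/28)=0.6316>−1
Confirm numerically:
  x=-1.144: |R|=0.74407 <1
  x=-1.011: |R|=0.68258 <1
  x=-0.923: |R|=0.65509 <1
  x=-0.778: |R|=0.63273 <1
  x=-2.024: |R|=1.75582 >1
  x=-1.933: |R|=1.60247 >1
Stable set (-1.4737, 0).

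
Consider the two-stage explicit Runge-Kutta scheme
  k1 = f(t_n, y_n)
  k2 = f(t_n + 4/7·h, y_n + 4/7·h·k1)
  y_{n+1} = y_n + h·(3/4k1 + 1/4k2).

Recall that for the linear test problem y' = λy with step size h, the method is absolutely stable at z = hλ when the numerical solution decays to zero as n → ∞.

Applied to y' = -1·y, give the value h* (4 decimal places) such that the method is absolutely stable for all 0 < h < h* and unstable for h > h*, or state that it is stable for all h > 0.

(-7.0000,0); λ=-1 ⇒ h* = (7)/1 = 7.0000.

On y'=λy, z=hλ:
  k1=λy_n ⇒ h·k1=z·y_n;  k2=λ(1+4/7z)y_n ⇒ h·k2=z(1+4/7z)y_n
  y_{n+1}/y_n = 1 + 3/4z + 1/4z(1+4/7z) = 1 + z + 1/7z²
  R(z) = 1 + z + 1/7z².

Solve |R(x)|<1 on ℝ⁻.
x=-0.33: |R|=0.6856
R=1: x+1/7x²=0 ⇒ x=−7=-7.0000; min R=1−1/(4·1/7)=-0.7500>−1
Confirm numerically:
  x=-5.528: |R|=0.16246 <1
  x=-5.411: |R|=0.22830 <1
  x=-4.192: |R|=0.68159 <1
  x=-4.094: |R|=0.69959 <1
  x=-7.503: |R|=1.53914 >1
  x=-7.276: |R|=1.28688 >1
  x=-7.072: |R|=1.07274 >1
So |R|<1 on (-7.0000, 0).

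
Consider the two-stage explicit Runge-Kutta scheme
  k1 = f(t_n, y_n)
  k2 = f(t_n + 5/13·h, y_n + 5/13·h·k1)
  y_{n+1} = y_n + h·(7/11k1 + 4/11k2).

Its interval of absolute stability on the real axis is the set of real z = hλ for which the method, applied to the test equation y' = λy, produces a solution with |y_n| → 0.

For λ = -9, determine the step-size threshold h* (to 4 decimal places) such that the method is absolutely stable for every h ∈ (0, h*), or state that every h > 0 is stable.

(-7.1500,0); λ=-9 ⇒ h* = (143/20)/9 = 0.7944.

Test eqn y'=λy, z=hλ:
  k1=λy_n ⇒ h·k1=z·y_n;  k2=λ(1+5/13z)y_n ⇒ h·k2=z(1+5/13z)y_n
  y_{n+1}/y_n = 1 + 7/11z + 4/11z(1+5/13z) = 1 + z + 20/143z²
  so R(z) = 1 + z + 20/143z².

Solve |R(x)|<1 on ℝ⁻.
x=-1.04: |R|=0.1113
R=1: x+20/143x²=0 ⇒ x=−143/20=-7.1500; min R=1−1/(4·20/143)=-0.7875>−1
Confirm numerically:
  x=-7.055: |R|=0.90626 <1
  x=-5.066: |R|=0.47658 <1
  x=-4.111: |R|=0.74732 <1
  x=-3.795: |R|=0.78073 <1
  x=-7.568: |R|=1.44244 >1
  x=-7.559: |R|=1.43240 >1
  x=-7.283: |R|=1.13547 >1
Interval (-7.1500, 0).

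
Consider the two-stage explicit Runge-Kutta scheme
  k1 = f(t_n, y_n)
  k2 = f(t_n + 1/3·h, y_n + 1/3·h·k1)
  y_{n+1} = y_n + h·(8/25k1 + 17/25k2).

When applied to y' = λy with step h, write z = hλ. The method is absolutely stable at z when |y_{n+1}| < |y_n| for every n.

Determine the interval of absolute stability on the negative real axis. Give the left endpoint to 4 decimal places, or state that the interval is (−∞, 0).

Set f=λy, z=hλ:
  k1=λy_n ⇒ h·k1=z·y_n;  k2=λ(1+1/3z)y_n ⇒ h·k2=z(1+1/3z)y_n
  y_{n+1}/y_n = 1 + 8/25z + 17/25z(1+1/3z) = 1 + z + 17/75z²
  R(z) = 1 + z + 17/75z².

Find x<0 with |R(x)|<1.
x=-1.79: |R|=0.0637
R=1: x+17/75x²=0 ⇒ x=−75/17=-4.4118; min R=1−1/(4·17/75)=-0.1029>−1
Confirm numerically:
  x=-3.729: |R|=0.42290 <1
  x=-3.110: |R|=0.08234 <1
  x=-2.433: |R|=0.09125 <1
  x=-4.853: |R|=1.48536 >1
  x=-4.534: |R|=1.12562 >1
Interval (-4.4118, 0).

(-4.4118, 0).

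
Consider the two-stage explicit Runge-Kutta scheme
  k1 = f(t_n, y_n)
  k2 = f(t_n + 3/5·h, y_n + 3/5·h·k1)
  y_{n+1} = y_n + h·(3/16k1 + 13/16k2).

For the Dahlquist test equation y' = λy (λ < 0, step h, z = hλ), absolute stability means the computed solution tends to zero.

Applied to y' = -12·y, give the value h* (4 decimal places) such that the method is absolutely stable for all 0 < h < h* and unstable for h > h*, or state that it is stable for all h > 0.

Test eqn y'=λy, z=hλ:
  k1=λy_n ⇒ h·k1=z·y_n;  k2=λ(1+3/5z)y_n ⇒ h·k2=z(1+3/5z)y_n
  y_{n+1}/y_n = 1 + 3/16z + 13/16z(1+3/5z) = 1 + z + 39/80z²
  ⇒ R(z) = 1 + z + 39/80z².

Boundary: |R(x)|=1, x<0.
x=-0.98: |R|=0.4882
R=1: x+39/80x²=0 ⇒ x=−80/39=-2.0513; min R=1−1/(4·39/80)=0.4872>−1
Confirm numerically:
  x=-1.476: |R|=0.58606 <1
  x=-1.356: |R|=0.54038 <1
  x=-1.261: |R|=0.51418 <1
  x=-0.982: |R|=0.48811 <1
  x=-2.568: |R|=1.64688 >1
  x=-2.462: |R|=1.49295 >1
  x=-2.095: |R|=1.04465 >1
Interval (-2.0513, 0).

(-2.0513,0); λ=-12 ⇒ h* = (80/39)/12 = 0.1709.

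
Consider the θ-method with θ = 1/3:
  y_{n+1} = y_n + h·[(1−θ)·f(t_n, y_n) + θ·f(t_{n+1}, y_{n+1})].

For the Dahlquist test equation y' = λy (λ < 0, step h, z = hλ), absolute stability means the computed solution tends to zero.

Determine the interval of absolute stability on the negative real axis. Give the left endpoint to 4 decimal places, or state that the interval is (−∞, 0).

Set f=λy, z=hλ:
  y_{n+1} = y_n + z·[2/3·y_n + 1/3·y_{n+1}] ⇒ (1 − 1/3z)y_{n+1} = (1 + 2/3z)y_n
  R(z) = (1 + 2/3z)/(1 − 1/3z).

Solve |R(x)|<1 on ℝ⁻.
x=-0.72: |R|=0.4194
R=−1: 1+2/3x = −1+1/3x ⇒ -1/3x=2 ⇒ x=2/(-1/3)=-6.0000
Confirm numerically:
  x=-3.863: |R|=0.68862 <1
  x=-3.129: |R|=0.53157 <1
  x=-3.076: |R|=0.51876 <1
  x=-6.395: |R|=1.04204 >1
  x=-6.270: |R|=1.02913 >1
  x=-6.176: |R|=1.01918 >1
So |R|<1 on (-6.0000, 0).

(-6.0000, 0).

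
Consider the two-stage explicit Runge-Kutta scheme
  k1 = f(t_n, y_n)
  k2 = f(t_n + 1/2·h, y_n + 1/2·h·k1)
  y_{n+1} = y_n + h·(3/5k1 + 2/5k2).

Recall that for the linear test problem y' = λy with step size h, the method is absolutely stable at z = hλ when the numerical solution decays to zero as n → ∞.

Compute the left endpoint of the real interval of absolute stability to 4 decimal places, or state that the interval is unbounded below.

left endpoint -5.0000.

On y'=λy, z=hλ:
  k1=λy_n ⇒ h·k1=z·y_n;  k2=λ(1+1/2z)y_n ⇒ h·k2=z(1+1/2z)y_n
  y_{n+1}/y_n = 1 + 3/5z + 2/5z(1+1/2z) = 1 + z + 1/5z²
  R(z) = 1 + z + 1/5z².

Need |R(x)|<1, x<0.
x=-0.67: |R|=0.4198
R=1: x+1/5x²=0 ⇒ x=−5=-5.0000; min R=1−1/(4·1/5)=-0.2500>−1
Confirm numerically:
  x=-3.947: |R|=0.16876 <1
  x=-2.389: |R|=0.24754 <1
  x=-2.190: |R|=0.23078 <1
  x=-5.176: |R|=1.18220 >1
  x=-5.145: |R|=1.14920 >1
Interval (-5.0000, 0).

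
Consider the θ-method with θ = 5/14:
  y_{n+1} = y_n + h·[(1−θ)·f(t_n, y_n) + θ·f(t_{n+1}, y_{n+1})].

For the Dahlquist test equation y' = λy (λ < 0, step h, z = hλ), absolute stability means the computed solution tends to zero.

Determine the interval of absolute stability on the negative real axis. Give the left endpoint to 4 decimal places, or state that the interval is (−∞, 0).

z∈(-7.0000,0).

Set f=λy, z=hλ:
  y_{n+1} = y_n + z·[9/14·y_n + 5/14·y_{n+1}] ⇒ (1 − 5/14z)y_{n+1} = (1 + 9/14z)y_n
  so R(z) = (1 + 9/14z)/(1 − 5/14z).

Need |R(x)|<1, x<0.
x=-1.73: |R|=0.0693
R=−1: 1+9/14x = −1+5/14x ⇒ -2/7x=2 ⇒ x=2/(-2/7)=-7.0000
Confirm numerically:
  x=-5.607: |R|=0.86744 <1
  x=-4.216: |R|=0.68255 <1
  x=-2.831: |R|=0.40771 <1
  x=-7.518: |R|=1.04016 >1
  x=-7.509: |R|=1.03950 >1
  x=-7.123: |R|=1.00992 >1
Interval (-7.0000, 0).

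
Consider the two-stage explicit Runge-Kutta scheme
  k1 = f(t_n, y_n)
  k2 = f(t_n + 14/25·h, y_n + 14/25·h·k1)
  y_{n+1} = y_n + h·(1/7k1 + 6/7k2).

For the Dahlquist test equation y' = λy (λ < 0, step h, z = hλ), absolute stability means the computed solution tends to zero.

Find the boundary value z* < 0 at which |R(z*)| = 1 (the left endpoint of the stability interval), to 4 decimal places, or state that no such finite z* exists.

z* = -2.0833.

Set f=λy, z=hλ:
  k1=λy_n ⇒ h·k1=z·y_n;  k2=λ(1+14/25z)y_n ⇒ h·k2=z(1+14/25z)y_n
  y_{n+1}/y_n = 1 + 1/7z + 6/7z(1+14/25z) = 1 + z + 12/25z²
  R(z) = 1 + z + 12/25z².

Boundary: |R(x)|=1, x<0.
x=-0.68: |R|=0.5420
R=1: x+12/25x²=0 ⇒ x=−25/12=-2.0833; min R=1−1/(4·12/25)=0.4792>−1
Confirm numerically:
  x=-1.422: |R|=0.54860 <1
  x=-1.266: |R|=0.50332 <1
  x=-1.256: |R|=0.50122 <1
  x=-0.945: |R|=0.48365 <1
  x=-2.611: |R|=1.66131 >1
  x=-2.363: |R|=1.31721 >1
  x=-2.317: |R|=1.25987 >1
Interval (-2.0833, 0).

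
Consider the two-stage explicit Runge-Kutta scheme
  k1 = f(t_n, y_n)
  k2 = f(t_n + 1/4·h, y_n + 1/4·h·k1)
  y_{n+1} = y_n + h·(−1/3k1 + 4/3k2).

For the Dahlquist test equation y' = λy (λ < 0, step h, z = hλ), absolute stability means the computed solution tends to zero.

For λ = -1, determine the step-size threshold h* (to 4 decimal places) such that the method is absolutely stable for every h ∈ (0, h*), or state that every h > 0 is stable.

Test eqn y'=λy, z=hλ:
  k1=λy_n ⇒ h·k1=z·y_n;  k2=λ(1+1/4z)y_n ⇒ h·k2=z(1+1/4z)y_n
  y_{n+1}/y_n = 1 − 1/3z + 4/3z(1+1/4z) = 1 + z + 1/3z²
  Hence R(z) = 1 + z + 1/3z².

Need |R(x)|<1, x<0.
x=-0.35: |R|=0.6908
R=1: x+1/3x²=0 ⇒ x=−3=-3.0000; min R=1−1/(4·1/3)=0.2500>−1
Confirm numerically:
  x=-2.905: |R|=0.90801 <1
  x=-2.418: |R|=0.53091 <1
  x=-2.270: |R|=0.44763 <1
  x=-1.310: |R|=0.26203 <1
  x=-3.376: |R|=1.42313 >1
  x=-3.231: |R|=1.24879 >1
  x=-3.227: |R|=1.24418 >1
So |R|<1 on (-3.0000, 0).

(-3.0000,0); λ=-1 ⇒ h* = (3)/1 = 3.0000.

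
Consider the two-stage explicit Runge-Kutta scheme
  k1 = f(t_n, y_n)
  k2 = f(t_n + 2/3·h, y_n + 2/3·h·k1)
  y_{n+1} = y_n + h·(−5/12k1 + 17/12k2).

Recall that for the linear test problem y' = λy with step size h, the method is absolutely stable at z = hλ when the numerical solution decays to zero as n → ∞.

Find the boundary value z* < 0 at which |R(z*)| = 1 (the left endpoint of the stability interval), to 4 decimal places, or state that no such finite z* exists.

z* = -1.0588.

On y'=λy, z=hλ:
  k1=λy_n ⇒ h·k1=z·y_n;  k2=λ(1+2/3z)y_n ⇒ h·k2=z(1+2/3z)y_n
  y_{n+1}/y_n = 1 − 5/12z + 17/12z(1+2/3z) = 1 + z + 17/18z²
  R(z) = 1 + z + 17/18z².

Need |R(x)|<1, x<0.
x=-0.66: |R|=0.7514
R=1: x+17/18x²=0 ⇒ x=−18/17=-1.0588; min R=1−1/(4·17/18)=0.7353>−1
Confirm numerically:
  x=-0.909: |R|=0.87138 <1
  x=-0.870: |R|=0.84485 <1
  x=-0.738: |R|=0.77639 <1
  x=-0.631: |R|=0.74504 <1
  x=-1.643: |R|=1.90648 >1
  x=-1.503: |R|=1.63051 >1
Interval (-1.0588, 0).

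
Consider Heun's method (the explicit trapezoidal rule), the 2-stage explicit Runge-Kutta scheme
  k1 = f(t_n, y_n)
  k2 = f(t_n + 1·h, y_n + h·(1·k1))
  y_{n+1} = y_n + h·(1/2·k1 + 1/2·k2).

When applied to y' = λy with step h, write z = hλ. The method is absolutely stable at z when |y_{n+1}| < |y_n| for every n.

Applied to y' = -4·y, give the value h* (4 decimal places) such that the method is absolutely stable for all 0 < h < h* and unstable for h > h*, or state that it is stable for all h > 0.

Set f=λy, z=hλ:
  order 2, 2-stage ⇒ R(z)=1+z+z^2/2
  (e.g. R(-0.45)=0.65125, |R|=0.65125)

Boundary: |R(x)|=1, x<0.
x=-0.45: |R|=0.6512
|R(-2.12)|=1.1272 |R(-1.85)|=0.8613 |R(-1.29)|=0.5421
Bisect:
  x_lo=-2.8930 |R|=2.2917  x_hi=-0.1296 |R|=0.8788
  mid=-1.51127 |R|=0.63070 →hi
  mid=-2.20213 |R|=1.22255 →lo
  mid=-1.85670 |R|=0.86697 →hi
  mid=-2.02941 |R|=1.02985 →lo
  mid=-1.94306 |R|=0.94468 →hi
  mid=-1.98624 |R|=0.98633 →hi
  mid=-2.00782 |R|=1.00785 →lo
  mid=-1.99703 |R|=0.99703 →hi
  ...
  [-2.00007,-1.99990] ⇒ x*=-2.0000
Stable set (-2.0000, 0).

(-2.0000,0); λ=-4 ⇒ h* = 0.5000.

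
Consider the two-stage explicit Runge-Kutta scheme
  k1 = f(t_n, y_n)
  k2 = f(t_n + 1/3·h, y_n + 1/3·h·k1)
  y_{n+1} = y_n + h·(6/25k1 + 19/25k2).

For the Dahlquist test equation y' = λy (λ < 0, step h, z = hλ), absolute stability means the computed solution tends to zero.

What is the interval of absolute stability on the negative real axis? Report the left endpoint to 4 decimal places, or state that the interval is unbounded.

(-3.9474, 0).

Test eqn y'=λy, z=hλ:
  k1=λy_n ⇒ h·k1=z·y_n;  k2=λ(1+1/3z)y_n ⇒ h·k2=z(1+1/3z)y_n
  y_{n+1}/y_n = 1 + 6/25z + 19/25z(1+1/3z) = 1 + z + 19/75z²
  ⇒ R(z) = 1 + z + 19/75z².

Need |R(x)|<1, x<0.
x=-0.74: |R|=0.3987
R=1: x+19/75x²=0 ⇒ x=−75/19=-3.9474; min R=1−1/(4·19/75)=0.0132>−1
Confirm numerically:
  x=-2.727: |R|=0.15692 <1
  x=-2.233: |R|=0.03019 <1
  x=-1.582: |R|=0.05202 <1
  x=-4.235: |R|=1.30859 >1
  x=-4.002: |R|=1.05539 >1
So |R|<1 on (-3.9474, 0).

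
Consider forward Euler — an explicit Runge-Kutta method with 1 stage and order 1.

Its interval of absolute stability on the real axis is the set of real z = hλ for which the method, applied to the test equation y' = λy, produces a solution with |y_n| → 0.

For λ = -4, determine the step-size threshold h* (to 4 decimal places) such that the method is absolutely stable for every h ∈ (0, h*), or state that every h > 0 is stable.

Set f=λy, z=hλ:
  order 1, 1-stage ⇒ R(z)=1+z
  (e.g. R(-1.65)=-0.65000, |R|=0.65000)

Solve |R(x)|<1 on ℝ⁻.
x=-1.65: |R|=0.6500
|R(-1.7)|=0.7000 |R(-1.55)|=0.5500 |R(-1.37)|=0.3700
Bisect:
  x_lo=-2.3417 |R|=1.3417  x_hi=-0.1098 |R|=0.8902
  mid=-1.22578 |R|=0.22578 →hi
  mid=-1.78375 |R|=0.78375 →hi
  mid=-2.06274 |R|=1.06274 →lo
  mid=-1.92324 |R|=0.92324 →hi
  mid=-1.99299 |R|=0.99299 →hi
  mid=-2.02786 |R|=1.02786 →lo
  mid=-2.01043 |R|=1.01043 →lo
  mid=-2.00171 |R|=1.00171 →lo
  mid=-1.99735 |R|=0.99735 →hi
  ...
  [-2.00007,-1.99994] ⇒ x*=-2.0000
So |R|<1 on (-2.0000, 0).

(-2.0000,0); λ=-4 ⇒ h* = 0.5000.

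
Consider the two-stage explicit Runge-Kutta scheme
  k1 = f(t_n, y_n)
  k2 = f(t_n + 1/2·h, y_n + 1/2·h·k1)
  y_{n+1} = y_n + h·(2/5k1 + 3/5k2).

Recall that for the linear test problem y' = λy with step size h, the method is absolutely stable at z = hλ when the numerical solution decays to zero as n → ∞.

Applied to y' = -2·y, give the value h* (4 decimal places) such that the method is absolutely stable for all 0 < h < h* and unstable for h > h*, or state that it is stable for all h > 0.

(-3.3333,0); λ=-2 ⇒ h* = (10/3)/2 = 1.6667.

Set f=λy, z=hλ:
  k1=λy_n ⇒ h·k1=z·y_n;  k2=λ(1+1/2z)y_n ⇒ h·k2=z(1+1/2z)y_n
  y_{n+1}/y_n = 1 + 2/5z + 3/5z(1+1/2z) = 1 + z + 3/10z²
  R(z) = 1 + z + 3/10z².

Need |R(x)|<1, x<0.
x=-1.36: |R|=0.1949
R=1: x+3/10x²=0 ⇒ x=−10/3=-3.3333; min R=1−1/(4·3/10)=0.1667>−1
Confirm numerically:
  x=-2.821: |R|=0.56641 <1
  x=-2.356: |R|=0.30922 <1
  x=-1.699: |R|=0.16698 <1
  x=-1.368: |R|=0.19343 <1
  x=-3.506: |R|=1.18161 >1
  x=-3.429: |R|=1.09841 >1
Stable set (-3.3333, 0).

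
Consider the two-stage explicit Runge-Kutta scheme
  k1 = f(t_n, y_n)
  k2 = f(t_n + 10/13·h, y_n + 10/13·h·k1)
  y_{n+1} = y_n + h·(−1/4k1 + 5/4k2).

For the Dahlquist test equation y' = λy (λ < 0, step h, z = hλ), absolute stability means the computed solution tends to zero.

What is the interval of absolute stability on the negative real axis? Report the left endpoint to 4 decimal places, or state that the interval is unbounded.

z∈(-1.0400,0).

Test eqn y'=λy, z=hλ:
  k1=λy_n ⇒ h·k1=z·y_n;  k2=λ(1+10/13z)y_n ⇒ h·k2=z(1+10/13z)y_n
  y_{n+1}/y_n = 1 − 1/4z + 5/4z(1+10/13z) = 1 + z + 25/26z²
  ⇒ R(z) = 1 + z + 25/26z².

Need |R(x)|<1, x<0.
x=-1.54: |R|=1.7404
R=1: x+25/26x²=0 ⇒ x=−26/25=-1.0400; min R=1−1/(4·25/26)=0.7400>−1
Confirm numerically:
  x=-0.932: |R|=0.90322 <1
  x=-0.583: |R|=0.74382 <1
  x=-0.488: |R|=0.74098 <1
  x=-1.439: |R|=1.55208 >1
  x=-1.179: |R|=1.15758 >1
So |R|<1 on (-1.0400, 0).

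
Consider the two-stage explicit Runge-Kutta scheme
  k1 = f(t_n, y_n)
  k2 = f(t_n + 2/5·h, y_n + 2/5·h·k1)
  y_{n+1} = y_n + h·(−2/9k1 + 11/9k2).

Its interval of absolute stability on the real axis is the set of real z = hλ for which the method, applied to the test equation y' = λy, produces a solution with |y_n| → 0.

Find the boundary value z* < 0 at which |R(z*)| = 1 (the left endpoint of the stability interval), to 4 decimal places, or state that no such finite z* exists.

z* = -2.0455.

With y'=λy (z=hλ):
  k1=λy_n ⇒ h·k1=z·y_n;  k2=λ(1+2/5z)y_n ⇒ h·k2=z(1+2/5z)y_n
  y_{n+1}/y_n = 1 − 2/9z + 11/9z(1+2/5z) = 1 + z + 22/45z²
  Hence R(z) = 1 + z + 22/45z².

Find x<0 with |R(x)|<1.
x=-0.76: |R|=0.5224
R=1: x+22/45x²=0 ⇒ x=−45/22=-2.0455; min R=1−1/(4·22/45)=0.4886>−1
Confirm numerically:
  x=-1.760: |R|=0.75438 <1
  x=-1.744: |R|=0.74297 <1
  x=-1.653: |R|=0.68284 <1
  x=-1.294: |R|=0.52461 <1
  x=-2.563: |R|=1.64850 >1
  x=-2.504: |R|=1.56134 >1
  x=-2.106: |R|=1.06234 >1
So |R|<1 on (-2.0455, 0).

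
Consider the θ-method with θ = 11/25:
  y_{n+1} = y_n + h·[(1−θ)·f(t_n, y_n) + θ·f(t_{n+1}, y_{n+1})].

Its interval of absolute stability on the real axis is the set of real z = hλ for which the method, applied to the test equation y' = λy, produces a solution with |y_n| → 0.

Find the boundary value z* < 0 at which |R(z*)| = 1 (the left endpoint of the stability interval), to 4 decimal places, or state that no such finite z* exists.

left endpoint -16.6667.

With y'=λy (z=hλ):
  y_{n+1} = y_n + z·[14/25·y_n + 11/25·y_{n+1}] ⇒ (1 − 11/25z)y_{n+1} = (1 + 14/25z)y_n
  so R(z) = (1 + 14/25z)/(1 − 11/25z).

Solve |R(x)|<1 on ℝ⁻.
x=-1.21: |R|=0.2104
R=−1: 1+14/25x = −1+11/25x ⇒ -3/25x=2 ⇒ x=2/(-3/25)=-16.6667
Confirm numerically:
  x=-9.609: |R|=0.83800 <1
  x=-7.608: |R|=0.74996 <1
  x=-6.926: |R|=0.71121 <1
  x=-16.878: |R|=1.00301 >1
  x=-16.873: |R|=1.00294 >1
  x=-16.705: |R|=1.00055 >1
Stable set (-16.6667, 0).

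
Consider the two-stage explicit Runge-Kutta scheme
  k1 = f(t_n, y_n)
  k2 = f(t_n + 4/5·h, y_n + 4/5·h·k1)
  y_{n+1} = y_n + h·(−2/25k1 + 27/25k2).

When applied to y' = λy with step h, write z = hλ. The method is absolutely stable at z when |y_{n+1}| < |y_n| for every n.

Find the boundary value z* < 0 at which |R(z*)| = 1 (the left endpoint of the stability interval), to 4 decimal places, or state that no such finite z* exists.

left endpoint -1.1574.

Test eqn y'=λy, z=hλ:
  k1=λy_n ⇒ h·k1=z·y_n;  k2=λ(1+4/5z)y_n ⇒ h·k2=z(1+4/5z)y_n
  y_{n+1}/y_n = 1 − 2/25z + 27/25z(1+4/5z) = 1 + z + 108/125z²
  ⇒ R(z) = 1 + z + 108/125z².

Need |R(x)|<1, x<0.
x=-1.11: |R|=0.9545
R=1: x+108/125x²=0 ⇒ x=−125/108=-1.1574; min R=1−1/(4·108/125)=0.7106>−1
Confirm numerically:
  x=-0.863: |R|=0.78048 <1
  x=-0.846: |R|=0.77238 <1
  x=-0.608: |R|=0.71139 <1
  x=-0.600: |R|=0.71104 <1
  x=-1.686: |R|=1.77000 >1
  x=-1.494: |R|=1.43448 >1
So |R|<1 on (-1.1574, 0).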